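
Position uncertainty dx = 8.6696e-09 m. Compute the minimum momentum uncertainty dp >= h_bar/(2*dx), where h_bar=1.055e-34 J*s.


dp = h_bar / (2 * dx)
= 1.055e-34 / (2 * 8.6696e-09)
= 1.055e-34 / 1.7339e-08
= 6.0845e-27 kg*m/s

6.0845e-27


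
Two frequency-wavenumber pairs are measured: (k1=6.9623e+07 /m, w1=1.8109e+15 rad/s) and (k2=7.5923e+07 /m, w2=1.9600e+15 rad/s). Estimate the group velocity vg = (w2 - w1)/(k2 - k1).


vg = (w2 - w1) / (k2 - k1)
= (1.9600e+15 - 1.8109e+15) / (7.5923e+07 - 6.9623e+07)
= 1.4910e+14 / 6.3000e+06
= 2.3667e+07 m/s

2.3667e+07


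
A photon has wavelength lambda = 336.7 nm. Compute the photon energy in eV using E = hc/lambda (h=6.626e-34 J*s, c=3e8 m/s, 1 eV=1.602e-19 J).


E = hc / lambda
= (6.626e-34)(3e8) / (336.7e-9)
= 1.9878e-25 / 3.3670e-07
= 5.9038e-19 J
Converting to eV: 5.9038e-19 / 1.602e-19
= 3.6853 eV

3.6853


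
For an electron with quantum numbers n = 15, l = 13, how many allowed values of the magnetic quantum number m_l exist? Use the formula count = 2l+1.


m_l ranges from -l to +l in integer steps
So m_l goes from -13 to +13
Count = 2l + 1 = 2*13 + 1
= 27

27


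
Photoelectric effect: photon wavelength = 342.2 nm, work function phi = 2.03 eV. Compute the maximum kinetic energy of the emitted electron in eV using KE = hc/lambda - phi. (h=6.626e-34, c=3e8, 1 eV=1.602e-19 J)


E_photon = hc / lambda
= (6.626e-34)(3e8) / (342.2e-9)
= 5.8089e-19 J
= 3.626 eV
KE = E_photon - phi
= 3.626 - 2.03
= 1.596 eV

1.596


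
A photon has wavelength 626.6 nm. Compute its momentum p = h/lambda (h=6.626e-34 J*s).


p = h / lambda
= 6.626e-34 / (626.6e-9)
= 6.626e-34 / 6.2660e-07
= 1.0575e-27 kg*m/s

1.0575e-27


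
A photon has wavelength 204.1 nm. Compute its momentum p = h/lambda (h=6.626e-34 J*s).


p = h / lambda
= 6.626e-34 / (204.1e-9)
= 6.626e-34 / 2.0410e-07
= 3.2464e-27 kg*m/s

3.2464e-27


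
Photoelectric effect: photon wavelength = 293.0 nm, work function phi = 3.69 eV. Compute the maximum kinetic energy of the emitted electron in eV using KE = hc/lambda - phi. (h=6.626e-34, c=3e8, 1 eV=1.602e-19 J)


E_photon = hc / lambda
= (6.626e-34)(3e8) / (293.0e-9)
= 6.7843e-19 J
= 4.2349 eV
KE = E_photon - phi
= 4.2349 - 3.69
= 0.5449 eV

0.5449


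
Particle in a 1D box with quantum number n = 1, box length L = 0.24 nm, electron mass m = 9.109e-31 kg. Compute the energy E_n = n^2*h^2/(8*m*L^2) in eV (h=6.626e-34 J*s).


E = n^2 * h^2 / (8 * m * L^2)
= 1^2 * (6.626e-34)^2 / (8 * 9.109e-31 * (0.24e-9)^2)
= 1 * 4.3904e-67 / (8 * 9.109e-31 * 5.7600e-20)
= 1.0460e-18 J
= 6.5292 eV

6.5292


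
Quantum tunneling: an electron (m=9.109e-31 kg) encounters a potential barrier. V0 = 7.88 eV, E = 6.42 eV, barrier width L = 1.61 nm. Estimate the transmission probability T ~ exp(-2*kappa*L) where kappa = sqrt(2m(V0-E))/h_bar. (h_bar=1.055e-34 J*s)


V0 - E = 1.46 eV = 2.3389e-19 J
kappa = sqrt(2 * m * (V0-E)) / h_bar
= sqrt(2 * 9.109e-31 * 2.3389e-19) / 1.055e-34
= 6.1874e+09 /m
2*kappa*L = 2 * 6.1874e+09 * 1.61e-9
= 19.9233
T = exp(-19.9233) = 2.225448e-09

2.225448e-09


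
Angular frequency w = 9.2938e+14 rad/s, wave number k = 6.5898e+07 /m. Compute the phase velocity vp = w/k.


vp = w / k
= 9.2938e+14 / 6.5898e+07
= 1.4103e+07 m/s

1.4103e+07


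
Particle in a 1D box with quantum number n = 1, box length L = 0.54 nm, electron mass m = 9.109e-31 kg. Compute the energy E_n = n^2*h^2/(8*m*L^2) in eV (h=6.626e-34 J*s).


E = n^2 * h^2 / (8 * m * L^2)
= 1^2 * (6.626e-34)^2 / (8 * 9.109e-31 * (0.54e-9)^2)
= 1 * 4.3904e-67 / (8 * 9.109e-31 * 2.9160e-19)
= 2.0661e-19 J
= 1.2897 eV

1.2897


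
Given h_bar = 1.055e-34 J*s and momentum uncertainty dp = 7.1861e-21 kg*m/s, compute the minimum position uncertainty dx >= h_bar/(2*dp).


dx = h_bar / (2 * dp)
= 1.055e-34 / (2 * 7.1861e-21)
= 1.055e-34 / 1.4372e-20
= 7.3406e-15 m

7.3406e-15


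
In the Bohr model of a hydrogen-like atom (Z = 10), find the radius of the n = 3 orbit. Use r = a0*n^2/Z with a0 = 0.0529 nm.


r = a0 * n^2 / Z
= 0.0529 * 3^2 / 10
= 0.0529 * 9 / 10
= 0.0476 nm

0.0476


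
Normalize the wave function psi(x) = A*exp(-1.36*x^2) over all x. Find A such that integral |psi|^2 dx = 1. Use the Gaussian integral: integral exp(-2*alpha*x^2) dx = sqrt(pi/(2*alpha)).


integral |psi|^2 dx = A^2 * sqrt(pi/(2*alpha)) = 1
A^2 = sqrt(2*alpha/pi)
= sqrt(2 * 1.36 / pi)
= 0.930485
A = sqrt(0.930485)
= 0.9646

0.9646


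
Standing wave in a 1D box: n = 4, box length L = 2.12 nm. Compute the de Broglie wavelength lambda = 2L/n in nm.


lambda = 2L / n
= 2 * 2.12 / 4
= 4.24 / 4
= 1.06 nm

1.06


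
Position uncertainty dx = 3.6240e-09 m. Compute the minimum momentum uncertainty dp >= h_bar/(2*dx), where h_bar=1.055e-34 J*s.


dp = h_bar / (2 * dx)
= 1.055e-34 / (2 * 3.6240e-09)
= 1.055e-34 / 7.2480e-09
= 1.4556e-26 kg*m/s

1.4556e-26


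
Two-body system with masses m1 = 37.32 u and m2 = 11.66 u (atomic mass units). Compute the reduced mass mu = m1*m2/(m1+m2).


mu = m1 * m2 / (m1 + m2)
= 37.32 * 11.66 / (37.32 + 11.66)
= 435.1512 / 48.98
= 8.8843 u

8.8843


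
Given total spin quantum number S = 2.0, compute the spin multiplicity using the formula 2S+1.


Spin multiplicity = 2S + 1
= 2 * 2.0 + 1
= 4.0 + 1
= 5

5


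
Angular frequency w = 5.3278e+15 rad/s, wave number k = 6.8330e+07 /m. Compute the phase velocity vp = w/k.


vp = w / k
= 5.3278e+15 / 6.8330e+07
= 7.7972e+07 m/s

7.7972e+07


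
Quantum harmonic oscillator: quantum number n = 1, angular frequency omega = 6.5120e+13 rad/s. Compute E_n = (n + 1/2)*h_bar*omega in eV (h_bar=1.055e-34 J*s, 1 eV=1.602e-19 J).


E = (n + 1/2) * h_bar * omega
= (1 + 0.5) * 1.055e-34 * 6.5120e+13
= 1.5 * 6.8702e-21
= 1.0305e-20 J
= 0.0643 eV

0.0643


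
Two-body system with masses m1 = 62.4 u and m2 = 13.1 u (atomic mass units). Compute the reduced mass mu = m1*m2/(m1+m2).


mu = m1 * m2 / (m1 + m2)
= 62.4 * 13.1 / (62.4 + 13.1)
= 817.44 / 75.5
= 10.827 u

10.827


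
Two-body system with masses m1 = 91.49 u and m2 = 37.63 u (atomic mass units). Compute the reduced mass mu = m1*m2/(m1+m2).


mu = m1 * m2 / (m1 + m2)
= 91.49 * 37.63 / (91.49 + 37.63)
= 3442.7687 / 129.12
= 26.6633 u

26.6633


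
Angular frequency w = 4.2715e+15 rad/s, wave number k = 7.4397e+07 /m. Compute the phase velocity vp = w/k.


vp = w / k
= 4.2715e+15 / 7.4397e+07
= 5.7415e+07 m/s

5.7415e+07


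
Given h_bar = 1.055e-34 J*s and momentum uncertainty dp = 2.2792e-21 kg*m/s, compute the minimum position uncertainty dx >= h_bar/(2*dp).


dx = h_bar / (2 * dp)
= 1.055e-34 / (2 * 2.2792e-21)
= 1.055e-34 / 4.5584e-21
= 2.3144e-14 m

2.3144e-14


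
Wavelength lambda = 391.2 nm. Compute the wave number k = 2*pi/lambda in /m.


k = 2 * pi / lambda
= 6.2832 / (391.2e-9)
= 6.2832 / 3.9120e-07
= 1.6061e+07 /m

1.6061e+07


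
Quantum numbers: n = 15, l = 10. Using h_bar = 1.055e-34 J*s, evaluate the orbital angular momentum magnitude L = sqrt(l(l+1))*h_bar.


L = sqrt(l*(l+1)) * h_bar
= sqrt(10 * 11) * 1.055e-34
= sqrt(110) * 1.055e-34
= 10.4881 * 1.055e-34
= 1.1065e-33 J*s

1.1065e-33


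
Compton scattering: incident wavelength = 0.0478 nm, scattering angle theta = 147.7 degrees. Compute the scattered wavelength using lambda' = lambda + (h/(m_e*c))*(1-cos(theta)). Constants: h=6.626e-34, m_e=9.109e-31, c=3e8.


Compton wavelength: h/(m_e*c) = 2.4247e-12 m
d_lambda = 2.4247e-12 * (1 - cos(147.7 deg))
= 2.4247e-12 * 1.845262
= 4.4742e-12 m = 0.004474 nm
lambda' = 0.0478 + 0.004474
= 0.052274 nm

0.052274


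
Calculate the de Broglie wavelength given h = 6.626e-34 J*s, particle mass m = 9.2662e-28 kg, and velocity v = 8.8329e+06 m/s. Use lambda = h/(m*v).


lambda = h / (m * v)
= 6.626e-34 / (9.2662e-28 * 8.8329e+06)
= 6.626e-34 / 8.1847e-21
= 8.0956e-14 m

8.0956e-14


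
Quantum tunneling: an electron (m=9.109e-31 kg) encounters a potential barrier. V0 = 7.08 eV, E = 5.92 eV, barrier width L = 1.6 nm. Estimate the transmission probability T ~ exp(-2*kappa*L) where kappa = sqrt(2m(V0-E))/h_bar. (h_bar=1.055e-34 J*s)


V0 - E = 1.16 eV = 1.8583e-19 J
kappa = sqrt(2 * m * (V0-E)) / h_bar
= sqrt(2 * 9.109e-31 * 1.8583e-19) / 1.055e-34
= 5.5152e+09 /m
2*kappa*L = 2 * 5.5152e+09 * 1.6e-9
= 17.6485
T = exp(-17.6485) = 2.164453e-08

2.164453e-08


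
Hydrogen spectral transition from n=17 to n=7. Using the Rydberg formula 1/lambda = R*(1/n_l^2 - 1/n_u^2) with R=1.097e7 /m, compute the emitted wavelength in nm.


1/lambda = R * (1/n_l^2 - 1/n_u^2)
= 1.097e7 * (1/7^2 - 1/17^2)
= 1.097e7 * (0.020408 - 0.00346)
= 1.097e7 * 0.016948
= 1.8592e+05 /m
lambda = 1 / 1.8592e+05 = 5378.6843 nm

5378.6843


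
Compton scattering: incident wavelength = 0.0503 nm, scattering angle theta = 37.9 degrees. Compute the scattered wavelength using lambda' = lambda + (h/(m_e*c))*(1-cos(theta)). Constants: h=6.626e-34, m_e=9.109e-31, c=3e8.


Compton wavelength: h/(m_e*c) = 2.4247e-12 m
d_lambda = 2.4247e-12 * (1 - cos(37.9 deg))
= 2.4247e-12 * 0.210916
= 5.1141e-13 m = 0.000511 nm
lambda' = 0.0503 + 0.000511
= 0.050811 nm

0.050811


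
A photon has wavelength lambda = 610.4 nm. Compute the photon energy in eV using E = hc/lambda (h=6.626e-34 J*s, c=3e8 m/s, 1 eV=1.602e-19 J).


E = hc / lambda
= (6.626e-34)(3e8) / (610.4e-9)
= 1.9878e-25 / 6.1040e-07
= 3.2566e-19 J
Converting to eV: 3.2566e-19 / 1.602e-19
= 2.0328 eV

2.0328


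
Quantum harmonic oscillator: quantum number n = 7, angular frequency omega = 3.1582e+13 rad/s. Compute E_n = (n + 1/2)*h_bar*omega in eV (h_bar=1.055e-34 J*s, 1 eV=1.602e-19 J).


E = (n + 1/2) * h_bar * omega
= (7 + 0.5) * 1.055e-34 * 3.1582e+13
= 7.5 * 3.3319e-21
= 2.4989e-20 J
= 0.156 eV

0.156


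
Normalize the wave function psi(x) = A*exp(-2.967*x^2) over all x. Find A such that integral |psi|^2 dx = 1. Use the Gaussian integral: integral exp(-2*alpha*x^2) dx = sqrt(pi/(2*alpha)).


integral |psi|^2 dx = A^2 * sqrt(pi/(2*alpha)) = 1
A^2 = sqrt(2*alpha/pi)
= sqrt(2 * 2.967 / pi)
= 1.374355
A = sqrt(1.374355)
= 1.1723

1.1723


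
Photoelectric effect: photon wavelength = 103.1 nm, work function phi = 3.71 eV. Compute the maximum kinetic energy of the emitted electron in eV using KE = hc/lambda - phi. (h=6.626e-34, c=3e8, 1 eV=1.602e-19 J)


E_photon = hc / lambda
= (6.626e-34)(3e8) / (103.1e-9)
= 1.9280e-18 J
= 12.0352 eV
KE = E_photon - phi
= 12.0352 - 3.71
= 8.3252 eV

8.3252


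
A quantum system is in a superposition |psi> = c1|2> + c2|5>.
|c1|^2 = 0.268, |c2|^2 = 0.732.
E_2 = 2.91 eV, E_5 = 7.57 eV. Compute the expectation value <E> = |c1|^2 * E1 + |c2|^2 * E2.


<E> = |c1|^2 * E1 + |c2|^2 * E2
= 0.268 * 2.91 + 0.732 * 7.57
= 0.7799 + 5.5412
= 6.3211 eV

6.3211


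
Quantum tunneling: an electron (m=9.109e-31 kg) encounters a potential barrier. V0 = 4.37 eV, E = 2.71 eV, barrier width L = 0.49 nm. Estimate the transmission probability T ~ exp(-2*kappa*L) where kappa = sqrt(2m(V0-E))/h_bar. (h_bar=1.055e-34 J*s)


V0 - E = 1.66 eV = 2.6593e-19 J
kappa = sqrt(2 * m * (V0-E)) / h_bar
= sqrt(2 * 9.109e-31 * 2.6593e-19) / 1.055e-34
= 6.5976e+09 /m
2*kappa*L = 2 * 6.5976e+09 * 0.49e-9
= 6.4656
T = exp(-6.4656) = 1.556047e-03

1.556047e-03


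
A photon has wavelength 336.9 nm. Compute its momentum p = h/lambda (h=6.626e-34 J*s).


p = h / lambda
= 6.626e-34 / (336.9e-9)
= 6.626e-34 / 3.3690e-07
= 1.9668e-27 kg*m/s

1.9668e-27


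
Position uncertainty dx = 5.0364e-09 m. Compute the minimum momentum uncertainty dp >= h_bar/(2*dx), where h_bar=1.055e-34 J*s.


dp = h_bar / (2 * dx)
= 1.055e-34 / (2 * 5.0364e-09)
= 1.055e-34 / 1.0073e-08
= 1.0474e-26 kg*m/s

1.0474e-26


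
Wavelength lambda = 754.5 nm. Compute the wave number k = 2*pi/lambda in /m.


k = 2 * pi / lambda
= 6.2832 / (754.5e-9)
= 6.2832 / 7.5450e-07
= 8.3276e+06 /m

8.3276e+06


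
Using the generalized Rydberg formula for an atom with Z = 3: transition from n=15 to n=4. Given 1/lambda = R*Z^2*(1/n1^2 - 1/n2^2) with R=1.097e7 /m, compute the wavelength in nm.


1/lambda = R * Z^2 * (1/n1^2 - 1/n2^2)
= 1.097e7 * 3^2 * (1/4^2 - 1/15^2)
= 1.097e7 * 9 * (0.0625 - 0.004444)
= 5.7318e+06 /m
lambda = 1 / 5.7318e+06
= 174.4645 nm

174.4645


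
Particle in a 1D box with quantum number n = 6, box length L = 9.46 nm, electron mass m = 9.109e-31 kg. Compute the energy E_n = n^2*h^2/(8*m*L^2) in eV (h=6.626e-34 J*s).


E = n^2 * h^2 / (8 * m * L^2)
= 6^2 * (6.626e-34)^2 / (8 * 9.109e-31 * (9.46e-9)^2)
= 36 * 4.3904e-67 / (8 * 9.109e-31 * 8.9492e-17)
= 2.4236e-20 J
= 0.1513 eV

0.1513


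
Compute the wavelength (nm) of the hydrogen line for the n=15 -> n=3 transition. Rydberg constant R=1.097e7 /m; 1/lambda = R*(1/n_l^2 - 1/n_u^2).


1/lambda = R * (1/n_l^2 - 1/n_u^2)
= 1.097e7 * (1/3^2 - 1/15^2)
= 1.097e7 * (0.111111 - 0.004444)
= 1.097e7 * 0.106667
= 1.1701e+06 /m
lambda = 1 / 1.1701e+06 = 854.6035 nm

854.6035


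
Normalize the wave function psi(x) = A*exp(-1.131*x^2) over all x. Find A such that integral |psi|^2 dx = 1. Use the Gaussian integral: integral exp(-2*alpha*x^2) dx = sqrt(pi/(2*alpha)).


integral |psi|^2 dx = A^2 * sqrt(pi/(2*alpha)) = 1
A^2 = sqrt(2*alpha/pi)
= sqrt(2 * 1.131 / pi)
= 0.848538
A = sqrt(0.848538)
= 0.9212

0.9212


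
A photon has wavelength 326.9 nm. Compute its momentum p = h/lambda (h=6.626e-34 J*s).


p = h / lambda
= 6.626e-34 / (326.9e-9)
= 6.626e-34 / 3.2690e-07
= 2.0269e-27 kg*m/s

2.0269e-27


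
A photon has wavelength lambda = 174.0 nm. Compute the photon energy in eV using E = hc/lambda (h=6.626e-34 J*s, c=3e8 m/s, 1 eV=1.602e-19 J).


E = hc / lambda
= (6.626e-34)(3e8) / (174.0e-9)
= 1.9878e-25 / 1.7400e-07
= 1.1424e-18 J
Converting to eV: 1.1424e-18 / 1.602e-19
= 7.1312 eV

7.1312


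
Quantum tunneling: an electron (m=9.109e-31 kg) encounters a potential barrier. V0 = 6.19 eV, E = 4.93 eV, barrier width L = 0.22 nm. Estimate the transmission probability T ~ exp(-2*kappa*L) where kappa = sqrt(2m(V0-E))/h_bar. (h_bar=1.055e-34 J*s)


V0 - E = 1.26 eV = 2.0185e-19 J
kappa = sqrt(2 * m * (V0-E)) / h_bar
= sqrt(2 * 9.109e-31 * 2.0185e-19) / 1.055e-34
= 5.7480e+09 /m
2*kappa*L = 2 * 5.7480e+09 * 0.22e-9
= 2.5291
T = exp(-2.5291) = 7.973024e-02

7.973024e-02


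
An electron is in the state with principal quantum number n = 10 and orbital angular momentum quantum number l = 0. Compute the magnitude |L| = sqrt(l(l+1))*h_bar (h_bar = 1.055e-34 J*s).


L = sqrt(l*(l+1)) * h_bar
= sqrt(0 * 1) * 1.055e-34
= sqrt(0) * 1.055e-34
= 0.0 * 1.055e-34
= 0.0000e+00 J*s

0.0000e+00


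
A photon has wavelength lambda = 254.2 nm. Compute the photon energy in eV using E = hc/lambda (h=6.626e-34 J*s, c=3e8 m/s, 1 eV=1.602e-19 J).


E = hc / lambda
= (6.626e-34)(3e8) / (254.2e-9)
= 1.9878e-25 / 2.5420e-07
= 7.8198e-19 J
Converting to eV: 7.8198e-19 / 1.602e-19
= 4.8813 eV

4.8813


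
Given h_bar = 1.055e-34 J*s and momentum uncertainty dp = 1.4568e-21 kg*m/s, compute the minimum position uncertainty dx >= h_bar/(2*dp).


dx = h_bar / (2 * dp)
= 1.055e-34 / (2 * 1.4568e-21)
= 1.055e-34 / 2.9136e-21
= 3.6210e-14 m

3.6210e-14


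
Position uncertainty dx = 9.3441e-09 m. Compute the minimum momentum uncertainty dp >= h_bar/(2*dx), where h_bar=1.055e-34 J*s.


dp = h_bar / (2 * dx)
= 1.055e-34 / (2 * 9.3441e-09)
= 1.055e-34 / 1.8688e-08
= 5.6453e-27 kg*m/s

5.6453e-27


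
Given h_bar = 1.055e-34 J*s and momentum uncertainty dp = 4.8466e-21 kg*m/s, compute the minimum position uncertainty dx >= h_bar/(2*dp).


dx = h_bar / (2 * dp)
= 1.055e-34 / (2 * 4.8466e-21)
= 1.055e-34 / 9.6932e-21
= 1.0884e-14 m

1.0884e-14


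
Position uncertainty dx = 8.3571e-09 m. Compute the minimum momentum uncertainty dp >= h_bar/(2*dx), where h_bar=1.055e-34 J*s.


dp = h_bar / (2 * dx)
= 1.055e-34 / (2 * 8.3571e-09)
= 1.055e-34 / 1.6714e-08
= 6.3120e-27 kg*m/s

6.3120e-27


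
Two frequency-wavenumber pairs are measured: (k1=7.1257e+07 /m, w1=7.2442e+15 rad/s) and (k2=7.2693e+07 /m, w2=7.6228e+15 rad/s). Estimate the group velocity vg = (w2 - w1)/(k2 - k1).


vg = (w2 - w1) / (k2 - k1)
= (7.6228e+15 - 7.2442e+15) / (7.2693e+07 - 7.1257e+07)
= 3.7860e+14 / 1.4360e+06
= 2.6365e+08 m/s

2.6365e+08


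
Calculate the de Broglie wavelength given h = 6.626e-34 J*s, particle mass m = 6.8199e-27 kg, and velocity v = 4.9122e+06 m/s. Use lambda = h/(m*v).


lambda = h / (m * v)
= 6.626e-34 / (6.8199e-27 * 4.9122e+06)
= 6.626e-34 / 3.3501e-20
= 1.9779e-14 m

1.9779e-14


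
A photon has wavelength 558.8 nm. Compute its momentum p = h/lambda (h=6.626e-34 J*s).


p = h / lambda
= 6.626e-34 / (558.8e-9)
= 6.626e-34 / 5.5880e-07
= 1.1858e-27 kg*m/s

1.1858e-27


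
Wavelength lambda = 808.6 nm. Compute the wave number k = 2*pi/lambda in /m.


k = 2 * pi / lambda
= 6.2832 / (808.6e-9)
= 6.2832 / 8.0860e-07
= 7.7704e+06 /m

7.7704e+06


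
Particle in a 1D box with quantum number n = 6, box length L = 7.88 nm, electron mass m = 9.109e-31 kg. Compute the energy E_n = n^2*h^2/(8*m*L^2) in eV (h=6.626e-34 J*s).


E = n^2 * h^2 / (8 * m * L^2)
= 6^2 * (6.626e-34)^2 / (8 * 9.109e-31 * (7.88e-9)^2)
= 36 * 4.3904e-67 / (8 * 9.109e-31 * 6.2094e-17)
= 3.4929e-20 J
= 0.218 eV

0.218


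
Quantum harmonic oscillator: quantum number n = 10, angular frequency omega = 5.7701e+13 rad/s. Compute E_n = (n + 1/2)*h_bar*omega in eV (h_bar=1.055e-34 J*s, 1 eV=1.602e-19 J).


E = (n + 1/2) * h_bar * omega
= (10 + 0.5) * 1.055e-34 * 5.7701e+13
= 10.5 * 6.0875e-21
= 6.3918e-20 J
= 0.399 eV

0.399


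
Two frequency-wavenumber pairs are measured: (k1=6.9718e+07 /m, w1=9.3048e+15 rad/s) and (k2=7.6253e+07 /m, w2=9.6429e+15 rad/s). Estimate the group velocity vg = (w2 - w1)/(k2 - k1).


vg = (w2 - w1) / (k2 - k1)
= (9.6429e+15 - 9.3048e+15) / (7.6253e+07 - 6.9718e+07)
= 3.3810e+14 / 6.5350e+06
= 5.1737e+07 m/s

5.1737e+07


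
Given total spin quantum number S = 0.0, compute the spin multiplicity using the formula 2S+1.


Spin multiplicity = 2S + 1
= 2 * 0.0 + 1
= 0.0 + 1
= 1

1


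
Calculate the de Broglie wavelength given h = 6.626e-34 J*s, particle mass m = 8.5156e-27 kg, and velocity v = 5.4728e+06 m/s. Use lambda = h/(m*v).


lambda = h / (m * v)
= 6.626e-34 / (8.5156e-27 * 5.4728e+06)
= 6.626e-34 / 4.6604e-20
= 1.4218e-14 m

1.4218e-14


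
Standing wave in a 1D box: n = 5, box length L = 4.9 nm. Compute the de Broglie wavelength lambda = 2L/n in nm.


lambda = 2L / n
= 2 * 4.9 / 5
= 9.8 / 5
= 1.96 nm

1.96


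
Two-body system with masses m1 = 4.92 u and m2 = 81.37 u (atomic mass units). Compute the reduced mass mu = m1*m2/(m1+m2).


mu = m1 * m2 / (m1 + m2)
= 4.92 * 81.37 / (4.92 + 81.37)
= 400.3404 / 86.29
= 4.6395 u

4.6395


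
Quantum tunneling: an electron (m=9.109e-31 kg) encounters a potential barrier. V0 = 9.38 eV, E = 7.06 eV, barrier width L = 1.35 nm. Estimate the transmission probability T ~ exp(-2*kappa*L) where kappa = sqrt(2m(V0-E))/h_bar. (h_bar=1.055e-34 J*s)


V0 - E = 2.32 eV = 3.7166e-19 J
kappa = sqrt(2 * m * (V0-E)) / h_bar
= sqrt(2 * 9.109e-31 * 3.7166e-19) / 1.055e-34
= 7.7996e+09 /m
2*kappa*L = 2 * 7.7996e+09 * 1.35e-9
= 21.059
T = exp(-21.059) = 7.148423e-10

7.148423e-10


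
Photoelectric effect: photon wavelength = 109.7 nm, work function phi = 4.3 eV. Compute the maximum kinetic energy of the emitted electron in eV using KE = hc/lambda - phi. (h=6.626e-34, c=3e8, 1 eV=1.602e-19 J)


E_photon = hc / lambda
= (6.626e-34)(3e8) / (109.7e-9)
= 1.8120e-18 J
= 11.3111 eV
KE = E_photon - phi
= 11.3111 - 4.3
= 7.0111 eV

7.0111


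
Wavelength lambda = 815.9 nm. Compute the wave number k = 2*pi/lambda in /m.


k = 2 * pi / lambda
= 6.2832 / (815.9e-9)
= 6.2832 / 8.1590e-07
= 7.7009e+06 /m

7.7009e+06


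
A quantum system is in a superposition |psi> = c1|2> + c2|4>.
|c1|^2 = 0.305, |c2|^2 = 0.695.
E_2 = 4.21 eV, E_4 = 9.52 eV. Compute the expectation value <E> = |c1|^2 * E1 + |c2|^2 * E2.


<E> = |c1|^2 * E1 + |c2|^2 * E2
= 0.305 * 4.21 + 0.695 * 9.52
= 1.284 + 6.6164
= 7.9004 eV

7.9004


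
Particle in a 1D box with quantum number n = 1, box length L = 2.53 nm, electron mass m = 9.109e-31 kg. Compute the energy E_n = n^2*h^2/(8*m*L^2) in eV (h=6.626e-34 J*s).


E = n^2 * h^2 / (8 * m * L^2)
= 1^2 * (6.626e-34)^2 / (8 * 9.109e-31 * (2.53e-9)^2)
= 1 * 4.3904e-67 / (8 * 9.109e-31 * 6.4009e-18)
= 9.4124e-21 J
= 0.0588 eV

0.0588


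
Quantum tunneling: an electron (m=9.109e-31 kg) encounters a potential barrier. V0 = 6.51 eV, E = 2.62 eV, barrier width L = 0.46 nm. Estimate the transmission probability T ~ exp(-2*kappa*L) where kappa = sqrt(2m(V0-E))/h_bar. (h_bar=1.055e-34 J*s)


V0 - E = 3.89 eV = 6.2318e-19 J
kappa = sqrt(2 * m * (V0-E)) / h_bar
= sqrt(2 * 9.109e-31 * 6.2318e-19) / 1.055e-34
= 1.0100e+10 /m
2*kappa*L = 2 * 1.0100e+10 * 0.46e-9
= 9.2916
T = exp(-9.2916) = 9.219293e-05

9.219293e-05


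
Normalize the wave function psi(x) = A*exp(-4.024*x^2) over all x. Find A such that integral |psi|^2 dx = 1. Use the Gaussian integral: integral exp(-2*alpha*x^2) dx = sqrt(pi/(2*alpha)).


integral |psi|^2 dx = A^2 * sqrt(pi/(2*alpha)) = 1
A^2 = sqrt(2*alpha/pi)
= sqrt(2 * 4.024 / pi)
= 1.600549
A = sqrt(1.600549)
= 1.2651

1.2651


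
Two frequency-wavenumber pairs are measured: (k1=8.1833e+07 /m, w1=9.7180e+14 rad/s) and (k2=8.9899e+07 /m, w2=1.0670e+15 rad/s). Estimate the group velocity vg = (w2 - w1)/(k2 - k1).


vg = (w2 - w1) / (k2 - k1)
= (1.0670e+15 - 9.7180e+14) / (8.9899e+07 - 8.1833e+07)
= 9.5200e+13 / 8.0660e+06
= 1.1803e+07 m/s

1.1803e+07


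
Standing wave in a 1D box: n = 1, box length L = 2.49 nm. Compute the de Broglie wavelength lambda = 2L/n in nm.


lambda = 2L / n
= 2 * 2.49 / 1
= 4.98 / 1
= 4.98 nm

4.98


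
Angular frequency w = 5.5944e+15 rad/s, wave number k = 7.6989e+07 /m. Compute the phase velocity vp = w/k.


vp = w / k
= 5.5944e+15 / 7.6989e+07
= 7.2665e+07 m/s

7.2665e+07


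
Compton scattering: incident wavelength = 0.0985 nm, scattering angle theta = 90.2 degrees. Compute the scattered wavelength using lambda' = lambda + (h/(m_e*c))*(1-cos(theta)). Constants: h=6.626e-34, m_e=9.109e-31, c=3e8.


Compton wavelength: h/(m_e*c) = 2.4247e-12 m
d_lambda = 2.4247e-12 * (1 - cos(90.2 deg))
= 2.4247e-12 * 1.003491
= 2.4332e-12 m = 0.002433 nm
lambda' = 0.0985 + 0.002433
= 0.100933 nm

0.100933


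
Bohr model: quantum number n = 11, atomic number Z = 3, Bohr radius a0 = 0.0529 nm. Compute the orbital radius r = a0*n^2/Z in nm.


r = a0 * n^2 / Z
= 0.0529 * 11^2 / 3
= 0.0529 * 121 / 3
= 2.1336 nm

2.1336


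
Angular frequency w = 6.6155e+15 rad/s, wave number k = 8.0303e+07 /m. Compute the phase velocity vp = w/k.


vp = w / k
= 6.6155e+15 / 8.0303e+07
= 8.2382e+07 m/s

8.2382e+07


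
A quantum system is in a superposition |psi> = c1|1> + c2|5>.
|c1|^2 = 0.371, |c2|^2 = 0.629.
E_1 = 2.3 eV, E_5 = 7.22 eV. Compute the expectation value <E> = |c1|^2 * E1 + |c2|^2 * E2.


<E> = |c1|^2 * E1 + |c2|^2 * E2
= 0.371 * 2.3 + 0.629 * 7.22
= 0.8533 + 4.5414
= 5.3947 eV

5.3947


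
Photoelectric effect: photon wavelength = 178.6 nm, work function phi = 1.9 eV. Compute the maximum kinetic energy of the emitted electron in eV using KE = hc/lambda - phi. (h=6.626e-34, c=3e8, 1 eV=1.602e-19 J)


E_photon = hc / lambda
= (6.626e-34)(3e8) / (178.6e-9)
= 1.1130e-18 J
= 6.9475 eV
KE = E_photon - phi
= 6.9475 - 1.9
= 5.0475 eV

5.0475


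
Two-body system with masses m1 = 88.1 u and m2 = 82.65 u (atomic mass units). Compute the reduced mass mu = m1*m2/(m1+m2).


mu = m1 * m2 / (m1 + m2)
= 88.1 * 82.65 / (88.1 + 82.65)
= 7281.465 / 170.75
= 42.644 u

42.644


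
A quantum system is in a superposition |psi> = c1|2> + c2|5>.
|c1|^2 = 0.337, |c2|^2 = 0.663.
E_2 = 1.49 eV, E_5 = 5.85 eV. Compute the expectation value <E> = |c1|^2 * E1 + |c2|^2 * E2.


<E> = |c1|^2 * E1 + |c2|^2 * E2
= 0.337 * 1.49 + 0.663 * 5.85
= 0.5021 + 3.8786
= 4.3807 eV

4.3807


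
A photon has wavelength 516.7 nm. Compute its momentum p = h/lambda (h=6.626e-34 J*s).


p = h / lambda
= 6.626e-34 / (516.7e-9)
= 6.626e-34 / 5.1670e-07
= 1.2824e-27 kg*m/s

1.2824e-27


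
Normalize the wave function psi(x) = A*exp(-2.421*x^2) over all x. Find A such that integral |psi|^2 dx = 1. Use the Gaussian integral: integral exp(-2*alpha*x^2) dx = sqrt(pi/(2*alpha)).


integral |psi|^2 dx = A^2 * sqrt(pi/(2*alpha)) = 1
A^2 = sqrt(2*alpha/pi)
= sqrt(2 * 2.421 / pi)
= 1.241474
A = sqrt(1.241474)
= 1.1142

1.1142


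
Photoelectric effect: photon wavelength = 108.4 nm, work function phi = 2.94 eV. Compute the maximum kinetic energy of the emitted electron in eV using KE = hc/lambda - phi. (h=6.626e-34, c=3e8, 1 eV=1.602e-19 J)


E_photon = hc / lambda
= (6.626e-34)(3e8) / (108.4e-9)
= 1.8338e-18 J
= 11.4467 eV
KE = E_photon - phi
= 11.4467 - 2.94
= 8.5067 eV

8.5067


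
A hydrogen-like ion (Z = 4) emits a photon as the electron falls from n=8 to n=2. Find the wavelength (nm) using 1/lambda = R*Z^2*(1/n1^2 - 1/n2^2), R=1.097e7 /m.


1/lambda = R * Z^2 * (1/n1^2 - 1/n2^2)
= 1.097e7 * 4^2 * (1/2^2 - 1/8^2)
= 1.097e7 * 16 * (0.25 - 0.015625)
= 4.1138e+07 /m
lambda = 1 / 4.1138e+07
= 24.3087 nm

24.3087


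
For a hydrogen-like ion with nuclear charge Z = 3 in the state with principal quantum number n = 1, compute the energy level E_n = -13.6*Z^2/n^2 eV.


E_n = -13.6 * Z^2 / n^2
= -13.6 * 3^2 / 1^2
= -13.6 * 9 / 1
= -122.4 eV

-122.4


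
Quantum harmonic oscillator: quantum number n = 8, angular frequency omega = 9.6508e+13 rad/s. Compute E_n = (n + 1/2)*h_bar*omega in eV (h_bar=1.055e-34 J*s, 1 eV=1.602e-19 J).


E = (n + 1/2) * h_bar * omega
= (8 + 0.5) * 1.055e-34 * 9.6508e+13
= 8.5 * 1.0182e-20
= 8.6544e-20 J
= 0.5402 eV

0.5402


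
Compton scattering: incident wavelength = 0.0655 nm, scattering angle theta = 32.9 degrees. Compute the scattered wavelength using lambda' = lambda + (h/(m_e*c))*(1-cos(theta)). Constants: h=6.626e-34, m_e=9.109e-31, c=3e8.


Compton wavelength: h/(m_e*c) = 2.4247e-12 m
d_lambda = 2.4247e-12 * (1 - cos(32.9 deg))
= 2.4247e-12 * 0.16038
= 3.8888e-13 m = 0.000389 nm
lambda' = 0.0655 + 0.000389
= 0.065889 nm

0.065889


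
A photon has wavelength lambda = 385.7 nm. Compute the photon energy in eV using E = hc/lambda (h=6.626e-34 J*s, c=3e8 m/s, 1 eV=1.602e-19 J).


E = hc / lambda
= (6.626e-34)(3e8) / (385.7e-9)
= 1.9878e-25 / 3.8570e-07
= 5.1537e-19 J
Converting to eV: 5.1537e-19 / 1.602e-19
= 3.2171 eV

3.2171


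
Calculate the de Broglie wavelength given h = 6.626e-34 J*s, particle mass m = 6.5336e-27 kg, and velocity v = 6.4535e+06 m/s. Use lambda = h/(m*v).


lambda = h / (m * v)
= 6.626e-34 / (6.5336e-27 * 6.4535e+06)
= 6.626e-34 / 4.2165e-20
= 1.5715e-14 m

1.5715e-14


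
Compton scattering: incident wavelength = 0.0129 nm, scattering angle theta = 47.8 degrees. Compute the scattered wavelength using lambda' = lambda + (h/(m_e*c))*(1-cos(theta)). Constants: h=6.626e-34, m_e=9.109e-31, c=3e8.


Compton wavelength: h/(m_e*c) = 2.4247e-12 m
d_lambda = 2.4247e-12 * (1 - cos(47.8 deg))
= 2.4247e-12 * 0.328279
= 7.9598e-13 m = 0.000796 nm
lambda' = 0.0129 + 0.000796
= 0.013696 nm

0.013696


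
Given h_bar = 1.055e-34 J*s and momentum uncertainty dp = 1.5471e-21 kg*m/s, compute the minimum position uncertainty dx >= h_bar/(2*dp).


dx = h_bar / (2 * dp)
= 1.055e-34 / (2 * 1.5471e-21)
= 1.055e-34 / 3.0942e-21
= 3.4096e-14 m

3.4096e-14


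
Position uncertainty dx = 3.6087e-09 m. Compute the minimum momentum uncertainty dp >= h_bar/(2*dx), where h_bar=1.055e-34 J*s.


dp = h_bar / (2 * dx)
= 1.055e-34 / (2 * 3.6087e-09)
= 1.055e-34 / 7.2174e-09
= 1.4617e-26 kg*m/s

1.4617e-26


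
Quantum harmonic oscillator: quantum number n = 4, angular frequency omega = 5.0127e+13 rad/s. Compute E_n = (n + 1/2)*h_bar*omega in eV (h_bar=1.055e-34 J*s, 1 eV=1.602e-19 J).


E = (n + 1/2) * h_bar * omega
= (4 + 0.5) * 1.055e-34 * 5.0127e+13
= 4.5 * 5.2884e-21
= 2.3798e-20 J
= 0.1486 eV

0.1486


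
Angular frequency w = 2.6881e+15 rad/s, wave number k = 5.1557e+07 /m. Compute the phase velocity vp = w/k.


vp = w / k
= 2.6881e+15 / 5.1557e+07
= 5.2138e+07 m/s

5.2138e+07


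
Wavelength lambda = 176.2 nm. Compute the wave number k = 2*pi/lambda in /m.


k = 2 * pi / lambda
= 6.2832 / (176.2e-9)
= 6.2832 / 1.7620e-07
= 3.5659e+07 /m

3.5659e+07


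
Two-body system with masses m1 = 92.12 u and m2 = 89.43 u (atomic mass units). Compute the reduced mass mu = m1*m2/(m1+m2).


mu = m1 * m2 / (m1 + m2)
= 92.12 * 89.43 / (92.12 + 89.43)
= 8238.2916 / 181.55
= 45.3775 u

45.3775


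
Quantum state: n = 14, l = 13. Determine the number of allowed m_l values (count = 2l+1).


m_l ranges from -l to +l in integer steps
So m_l goes from -13 to +13
Count = 2l + 1 = 2*13 + 1
= 27

27


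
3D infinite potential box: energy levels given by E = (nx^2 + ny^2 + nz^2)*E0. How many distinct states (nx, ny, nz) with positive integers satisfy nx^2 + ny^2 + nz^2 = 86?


Enumerate all (nx, ny, nz) with nx^2 + ny^2 + nz^2 = 86:
(1,2,9)
(1,6,7)
(1,7,6)
(1,9,2)
(2,1,9)
(2,9,1)
(5,5,6)
(5,6,5)
(6,1,7)
(6,5,5)
(6,7,1)
(7,1,6)
(7,6,1)
(9,1,2)
(9,2,1)
Total degeneracy = 15

15


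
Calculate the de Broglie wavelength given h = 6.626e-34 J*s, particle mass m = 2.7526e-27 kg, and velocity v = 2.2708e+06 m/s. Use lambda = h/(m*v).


lambda = h / (m * v)
= 6.626e-34 / (2.7526e-27 * 2.2708e+06)
= 6.626e-34 / 6.2506e-21
= 1.0601e-13 m

1.0601e-13


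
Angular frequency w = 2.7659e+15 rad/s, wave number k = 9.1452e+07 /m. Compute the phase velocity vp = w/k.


vp = w / k
= 2.7659e+15 / 9.1452e+07
= 3.0244e+07 m/s

3.0244e+07


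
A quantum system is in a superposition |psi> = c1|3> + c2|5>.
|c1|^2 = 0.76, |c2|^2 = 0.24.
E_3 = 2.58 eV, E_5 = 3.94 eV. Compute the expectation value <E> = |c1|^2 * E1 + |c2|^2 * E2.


<E> = |c1|^2 * E1 + |c2|^2 * E2
= 0.76 * 2.58 + 0.24 * 3.94
= 1.9608 + 0.9456
= 2.9064 eV

2.9064


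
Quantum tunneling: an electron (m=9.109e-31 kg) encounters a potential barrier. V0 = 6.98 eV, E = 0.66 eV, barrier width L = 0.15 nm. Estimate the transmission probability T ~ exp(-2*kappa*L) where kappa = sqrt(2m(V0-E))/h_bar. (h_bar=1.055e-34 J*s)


V0 - E = 6.32 eV = 1.0125e-18 J
kappa = sqrt(2 * m * (V0-E)) / h_bar
= sqrt(2 * 9.109e-31 * 1.0125e-18) / 1.055e-34
= 1.2873e+10 /m
2*kappa*L = 2 * 1.2873e+10 * 0.15e-9
= 3.862
T = exp(-3.862) = 2.102653e-02

2.102653e-02


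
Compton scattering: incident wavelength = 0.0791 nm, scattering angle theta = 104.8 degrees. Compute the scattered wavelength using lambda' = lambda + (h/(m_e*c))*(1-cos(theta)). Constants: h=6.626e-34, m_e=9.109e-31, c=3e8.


Compton wavelength: h/(m_e*c) = 2.4247e-12 m
d_lambda = 2.4247e-12 * (1 - cos(104.8 deg))
= 2.4247e-12 * 1.255446
= 3.0441e-12 m = 0.003044 nm
lambda' = 0.0791 + 0.003044
= 0.082144 nm

0.082144


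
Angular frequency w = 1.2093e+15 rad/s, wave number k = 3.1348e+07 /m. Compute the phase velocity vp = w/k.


vp = w / k
= 1.2093e+15 / 3.1348e+07
= 3.8577e+07 m/s

3.8577e+07


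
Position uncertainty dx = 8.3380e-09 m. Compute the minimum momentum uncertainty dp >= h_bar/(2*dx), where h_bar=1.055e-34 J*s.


dp = h_bar / (2 * dx)
= 1.055e-34 / (2 * 8.3380e-09)
= 1.055e-34 / 1.6676e-08
= 6.3265e-27 kg*m/s

6.3265e-27


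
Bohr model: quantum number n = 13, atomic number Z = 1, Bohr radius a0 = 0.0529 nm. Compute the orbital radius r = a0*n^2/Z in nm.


r = a0 * n^2 / Z
= 0.0529 * 13^2 / 1
= 0.0529 * 169 / 1
= 8.9401 nm

8.9401


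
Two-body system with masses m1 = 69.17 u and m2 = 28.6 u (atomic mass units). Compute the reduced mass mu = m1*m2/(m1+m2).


mu = m1 * m2 / (m1 + m2)
= 69.17 * 28.6 / (69.17 + 28.6)
= 1978.262 / 97.77
= 20.2338 u

20.2338


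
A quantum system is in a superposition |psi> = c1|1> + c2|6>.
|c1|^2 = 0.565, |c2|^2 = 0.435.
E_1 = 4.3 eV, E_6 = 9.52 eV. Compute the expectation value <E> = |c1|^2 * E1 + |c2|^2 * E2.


<E> = |c1|^2 * E1 + |c2|^2 * E2
= 0.565 * 4.3 + 0.435 * 9.52
= 2.4295 + 4.1412
= 6.5707 eV

6.5707


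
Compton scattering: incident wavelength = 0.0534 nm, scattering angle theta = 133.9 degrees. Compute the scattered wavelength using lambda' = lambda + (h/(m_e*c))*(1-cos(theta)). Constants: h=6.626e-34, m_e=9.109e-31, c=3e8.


Compton wavelength: h/(m_e*c) = 2.4247e-12 m
d_lambda = 2.4247e-12 * (1 - cos(133.9 deg))
= 2.4247e-12 * 1.693402
= 4.1060e-12 m = 0.004106 nm
lambda' = 0.0534 + 0.004106
= 0.057506 nm

0.057506


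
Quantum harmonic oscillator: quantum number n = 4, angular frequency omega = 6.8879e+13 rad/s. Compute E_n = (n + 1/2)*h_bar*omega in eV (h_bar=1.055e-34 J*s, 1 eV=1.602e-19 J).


E = (n + 1/2) * h_bar * omega
= (4 + 0.5) * 1.055e-34 * 6.8879e+13
= 4.5 * 7.2667e-21
= 3.2700e-20 J
= 0.2041 eV

0.2041


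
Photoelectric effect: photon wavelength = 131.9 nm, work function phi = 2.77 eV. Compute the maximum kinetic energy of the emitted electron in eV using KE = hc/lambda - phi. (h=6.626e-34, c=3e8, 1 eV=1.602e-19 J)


E_photon = hc / lambda
= (6.626e-34)(3e8) / (131.9e-9)
= 1.5071e-18 J
= 9.4073 eV
KE = E_photon - phi
= 9.4073 - 2.77
= 6.6373 eV

6.6373


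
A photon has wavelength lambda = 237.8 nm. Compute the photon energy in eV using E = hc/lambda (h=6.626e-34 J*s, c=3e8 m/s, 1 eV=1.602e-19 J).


E = hc / lambda
= (6.626e-34)(3e8) / (237.8e-9)
= 1.9878e-25 / 2.3780e-07
= 8.3591e-19 J
Converting to eV: 8.3591e-19 / 1.602e-19
= 5.2179 eV

5.2179


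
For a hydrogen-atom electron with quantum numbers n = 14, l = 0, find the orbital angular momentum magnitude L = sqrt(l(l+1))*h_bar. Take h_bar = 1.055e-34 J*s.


L = sqrt(l*(l+1)) * h_bar
= sqrt(0 * 1) * 1.055e-34
= sqrt(0) * 1.055e-34
= 0.0 * 1.055e-34
= 0.0000e+00 J*s

0.0000e+00


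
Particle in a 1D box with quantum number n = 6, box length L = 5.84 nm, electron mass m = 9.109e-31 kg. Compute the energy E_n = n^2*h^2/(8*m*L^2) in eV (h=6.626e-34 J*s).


E = n^2 * h^2 / (8 * m * L^2)
= 6^2 * (6.626e-34)^2 / (8 * 9.109e-31 * (5.84e-9)^2)
= 36 * 4.3904e-67 / (8 * 9.109e-31 * 3.4106e-17)
= 6.3594e-20 J
= 0.397 eV

0.397


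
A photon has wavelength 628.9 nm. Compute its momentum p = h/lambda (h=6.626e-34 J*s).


p = h / lambda
= 6.626e-34 / (628.9e-9)
= 6.626e-34 / 6.2890e-07
= 1.0536e-27 kg*m/s

1.0536e-27


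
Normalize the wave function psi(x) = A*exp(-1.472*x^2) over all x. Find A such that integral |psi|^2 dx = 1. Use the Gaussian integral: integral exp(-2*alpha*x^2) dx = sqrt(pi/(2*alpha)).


integral |psi|^2 dx = A^2 * sqrt(pi/(2*alpha)) = 1
A^2 = sqrt(2*alpha/pi)
= sqrt(2 * 1.472 / pi)
= 0.968041
A = sqrt(0.968041)
= 0.9839

0.9839


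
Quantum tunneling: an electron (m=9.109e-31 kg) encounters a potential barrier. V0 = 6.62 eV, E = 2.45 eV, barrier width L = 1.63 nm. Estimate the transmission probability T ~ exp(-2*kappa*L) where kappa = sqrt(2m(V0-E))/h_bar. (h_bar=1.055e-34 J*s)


V0 - E = 4.17 eV = 6.6803e-19 J
kappa = sqrt(2 * m * (V0-E)) / h_bar
= sqrt(2 * 9.109e-31 * 6.6803e-19) / 1.055e-34
= 1.0457e+10 /m
2*kappa*L = 2 * 1.0457e+10 * 1.63e-9
= 34.089
T = exp(-34.089) = 1.567899e-15

1.567899e-15


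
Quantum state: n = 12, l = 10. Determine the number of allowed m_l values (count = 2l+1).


m_l ranges from -l to +l in integer steps
So m_l goes from -10 to +10
Count = 2l + 1 = 2*10 + 1
= 21

21


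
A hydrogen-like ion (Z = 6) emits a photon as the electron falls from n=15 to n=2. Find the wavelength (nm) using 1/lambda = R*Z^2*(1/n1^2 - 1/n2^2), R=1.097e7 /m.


1/lambda = R * Z^2 * (1/n1^2 - 1/n2^2)
= 1.097e7 * 6^2 * (1/2^2 - 1/15^2)
= 1.097e7 * 36 * (0.25 - 0.004444)
= 9.6975e+07 /m
lambda = 1 / 9.6975e+07
= 10.312 nm

10.312


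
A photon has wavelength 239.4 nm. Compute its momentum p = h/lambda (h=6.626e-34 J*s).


p = h / lambda
= 6.626e-34 / (239.4e-9)
= 6.626e-34 / 2.3940e-07
= 2.7678e-27 kg*m/s

2.7678e-27


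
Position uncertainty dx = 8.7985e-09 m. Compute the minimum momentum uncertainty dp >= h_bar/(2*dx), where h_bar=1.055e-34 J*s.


dp = h_bar / (2 * dx)
= 1.055e-34 / (2 * 8.7985e-09)
= 1.055e-34 / 1.7597e-08
= 5.9953e-27 kg*m/s

5.9953e-27


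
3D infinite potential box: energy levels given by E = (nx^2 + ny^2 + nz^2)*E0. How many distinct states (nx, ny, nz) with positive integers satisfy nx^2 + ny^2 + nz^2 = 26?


Enumerate all (nx, ny, nz) with nx^2 + ny^2 + nz^2 = 26:
(1,3,4)
(1,4,3)
(3,1,4)
(3,4,1)
(4,1,3)
(4,3,1)
Total degeneracy = 6

6


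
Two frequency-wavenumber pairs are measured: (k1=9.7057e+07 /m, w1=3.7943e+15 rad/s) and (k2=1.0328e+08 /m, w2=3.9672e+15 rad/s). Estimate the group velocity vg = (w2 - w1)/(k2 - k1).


vg = (w2 - w1) / (k2 - k1)
= (3.9672e+15 - 3.7943e+15) / (1.0328e+08 - 9.7057e+07)
= 1.7290e+14 / 6.2230e+06
= 2.7784e+07 m/s

2.7784e+07


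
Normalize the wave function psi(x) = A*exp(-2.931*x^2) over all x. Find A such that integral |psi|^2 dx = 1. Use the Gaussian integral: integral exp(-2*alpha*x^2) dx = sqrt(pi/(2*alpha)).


integral |psi|^2 dx = A^2 * sqrt(pi/(2*alpha)) = 1
A^2 = sqrt(2*alpha/pi)
= sqrt(2 * 2.931 / pi)
= 1.365991
A = sqrt(1.365991)
= 1.1688

1.1688


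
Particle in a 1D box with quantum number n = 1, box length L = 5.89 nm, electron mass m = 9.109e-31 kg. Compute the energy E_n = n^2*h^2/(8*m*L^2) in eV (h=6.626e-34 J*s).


E = n^2 * h^2 / (8 * m * L^2)
= 1^2 * (6.626e-34)^2 / (8 * 9.109e-31 * (5.89e-9)^2)
= 1 * 4.3904e-67 / (8 * 9.109e-31 * 3.4692e-17)
= 1.7366e-21 J
= 0.0108 eV

0.0108


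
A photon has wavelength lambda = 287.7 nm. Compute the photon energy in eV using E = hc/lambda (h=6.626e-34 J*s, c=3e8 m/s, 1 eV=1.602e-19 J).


E = hc / lambda
= (6.626e-34)(3e8) / (287.7e-9)
= 1.9878e-25 / 2.8770e-07
= 6.9093e-19 J
Converting to eV: 6.9093e-19 / 1.602e-19
= 4.3129 eV

4.3129


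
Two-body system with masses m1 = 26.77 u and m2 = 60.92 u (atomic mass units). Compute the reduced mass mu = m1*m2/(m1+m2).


mu = m1 * m2 / (m1 + m2)
= 26.77 * 60.92 / (26.77 + 60.92)
= 1630.8284 / 87.69
= 18.5977 u

18.5977


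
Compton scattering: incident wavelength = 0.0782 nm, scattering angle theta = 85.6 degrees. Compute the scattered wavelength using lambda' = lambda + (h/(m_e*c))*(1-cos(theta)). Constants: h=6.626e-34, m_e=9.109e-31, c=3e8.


Compton wavelength: h/(m_e*c) = 2.4247e-12 m
d_lambda = 2.4247e-12 * (1 - cos(85.6 deg))
= 2.4247e-12 * 0.923281
= 2.2387e-12 m = 0.002239 nm
lambda' = 0.0782 + 0.002239
= 0.080439 nm

0.080439


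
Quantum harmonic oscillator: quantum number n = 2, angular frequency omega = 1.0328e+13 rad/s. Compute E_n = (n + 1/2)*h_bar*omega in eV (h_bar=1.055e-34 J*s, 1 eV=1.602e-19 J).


E = (n + 1/2) * h_bar * omega
= (2 + 0.5) * 1.055e-34 * 1.0328e+13
= 2.5 * 1.0896e-21
= 2.7240e-21 J
= 0.017 eV

0.017


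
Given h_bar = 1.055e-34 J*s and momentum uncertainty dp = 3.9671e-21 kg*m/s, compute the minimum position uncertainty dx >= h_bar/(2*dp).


dx = h_bar / (2 * dp)
= 1.055e-34 / (2 * 3.9671e-21)
= 1.055e-34 / 7.9342e-21
= 1.3297e-14 m

1.3297e-14


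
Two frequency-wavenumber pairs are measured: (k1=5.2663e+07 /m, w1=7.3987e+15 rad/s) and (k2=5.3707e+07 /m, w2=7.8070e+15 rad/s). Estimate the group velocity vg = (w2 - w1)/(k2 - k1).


vg = (w2 - w1) / (k2 - k1)
= (7.8070e+15 - 7.3987e+15) / (5.3707e+07 - 5.2663e+07)
= 4.0830e+14 / 1.0440e+06
= 3.9109e+08 m/s

3.9109e+08


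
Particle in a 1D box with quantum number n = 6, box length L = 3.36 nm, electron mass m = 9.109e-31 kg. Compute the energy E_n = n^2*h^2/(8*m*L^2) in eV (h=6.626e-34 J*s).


E = n^2 * h^2 / (8 * m * L^2)
= 6^2 * (6.626e-34)^2 / (8 * 9.109e-31 * (3.36e-9)^2)
= 36 * 4.3904e-67 / (8 * 9.109e-31 * 1.1290e-17)
= 1.9212e-19 J
= 1.1992 eV

1.1992


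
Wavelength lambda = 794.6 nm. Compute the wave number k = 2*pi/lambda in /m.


k = 2 * pi / lambda
= 6.2832 / (794.6e-9)
= 6.2832 / 7.9460e-07
= 7.9074e+06 /m

7.9074e+06
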